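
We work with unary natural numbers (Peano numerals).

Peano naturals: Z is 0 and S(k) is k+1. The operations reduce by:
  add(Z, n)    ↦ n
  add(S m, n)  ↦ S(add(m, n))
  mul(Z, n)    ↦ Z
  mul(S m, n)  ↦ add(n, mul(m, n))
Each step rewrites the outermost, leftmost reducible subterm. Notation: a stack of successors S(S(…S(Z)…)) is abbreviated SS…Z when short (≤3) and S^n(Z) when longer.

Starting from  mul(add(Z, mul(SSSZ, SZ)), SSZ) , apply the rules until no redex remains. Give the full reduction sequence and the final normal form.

  start: mul(add(Z, mul(SSSZ, SZ)), SSZ)
  [1] mul(mul(SSSZ, SZ), SSZ)
  [2] mul(add(SZ, mul(SSZ, SZ)), SSZ)
  [3] mul(S(add(Z, mul(SSZ, SZ))), SSZ)
  [4] add(SSZ, mul(add(Z, mul(SSZ, SZ)), SSZ))
  [5] S(add(SZ, mul(add(Z, mul(SSZ, SZ)), SSZ)))
  [6] S(S(add(Z, mul(add(Z, mul(SSZ, SZ)), SSZ))))
  [7] S(S(mul(add(Z, mul(SSZ, SZ)), SSZ)))
  [8] S(S(mul(mul(SSZ, SZ), SSZ)))
  [9] S(S(mul(add(SZ, mul(SZ, SZ)), SSZ)))
  [10] S(S(mul(S(add(Z, mul(SZ, SZ))), SSZ)))
  [11] S(S(add(SSZ, mul(add(Z, mul(SZ, SZ)), SSZ))))
  [12] S(S(S(add(SZ, mul(add(Z, mul(SZ, SZ)), SSZ)))))
  [13] S(S(S(S(add(Z, mul(add(Z, mul(SZ, SZ)), SSZ))))))
  [14] S(S(S(S(mul(add(Z, mul(SZ, SZ)), SSZ)))))
  [15] S(S(S(S(mul(mul(SZ, SZ), SSZ)))))
  [16] S(S(S(S(mul(add(SZ, mul(Z, SZ)), SSZ)))))
  [17] S(S(S(S(mul(S(add(Z, mul(Z, SZ))), SSZ)))))
  [18] S(S(S(S(add(SSZ, mul(add(Z, mul(Z, SZ)), SSZ))))))
  [19] S(S(S(S(S(add(SZ, mul(add(Z, mul(Z, SZ)), SSZ)))))))
  [20] S(S(S(S(S(S(add(Z, mul(add(Z, mul(Z, SZ)), SSZ))))))))
  [21] S(S(S(S(S(S(mul(add(Z, mul(Z, SZ)), SSZ)))))))
  [22] S(S(S(S(S(S(mul(mul(Z, SZ), SSZ)))))))
  [23] S(S(S(S(S(S(mul(Z, SSZ)))))))
  [24] S^6(Z)

Answer: normal form = S^6(Z)  (in 24 steps)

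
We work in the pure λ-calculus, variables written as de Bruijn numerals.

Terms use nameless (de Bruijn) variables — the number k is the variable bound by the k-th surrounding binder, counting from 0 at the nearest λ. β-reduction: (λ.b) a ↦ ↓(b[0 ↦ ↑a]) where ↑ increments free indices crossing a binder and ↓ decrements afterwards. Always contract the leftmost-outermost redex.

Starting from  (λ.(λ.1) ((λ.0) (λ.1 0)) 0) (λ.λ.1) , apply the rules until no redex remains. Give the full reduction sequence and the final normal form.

Answer: normal form = λ.λ.λ.1  (in 3 steps)

Derivation:
  start: (λ.(λ.1) ((λ.0) (λ.1 0)) 0) (λ.λ.1)
  step 1: (λ.λ.λ.1) ((λ.0) (λ.(λ.λ.1) 0)) (λ.λ.1)
  step 2: (λ.λ.1) (λ.λ.1)
  step 3: λ.λ.λ.1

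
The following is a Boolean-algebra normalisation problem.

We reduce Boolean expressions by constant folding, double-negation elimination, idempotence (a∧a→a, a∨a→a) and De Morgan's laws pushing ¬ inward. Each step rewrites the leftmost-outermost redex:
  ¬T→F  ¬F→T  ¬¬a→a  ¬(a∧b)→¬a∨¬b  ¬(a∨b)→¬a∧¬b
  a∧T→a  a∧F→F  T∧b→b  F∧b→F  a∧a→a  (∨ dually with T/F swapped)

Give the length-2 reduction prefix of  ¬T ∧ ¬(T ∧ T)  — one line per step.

Answer: after 2 steps: F

Derivation:
  start: ¬T ∧ ¬(T ∧ T)
  step 1: F ∧ ¬(T ∧ T)
  step 2: F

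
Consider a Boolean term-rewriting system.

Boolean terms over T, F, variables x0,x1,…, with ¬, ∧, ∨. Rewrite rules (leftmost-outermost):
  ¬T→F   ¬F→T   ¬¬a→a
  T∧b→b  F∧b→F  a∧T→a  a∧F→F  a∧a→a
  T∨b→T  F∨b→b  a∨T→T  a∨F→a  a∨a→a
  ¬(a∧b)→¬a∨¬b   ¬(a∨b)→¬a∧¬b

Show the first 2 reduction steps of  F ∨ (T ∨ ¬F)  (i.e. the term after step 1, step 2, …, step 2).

  start: F ∨ (T ∨ ¬F)
  step 1: T ∨ ¬F
  step 2: T

Answer: after 2 steps: T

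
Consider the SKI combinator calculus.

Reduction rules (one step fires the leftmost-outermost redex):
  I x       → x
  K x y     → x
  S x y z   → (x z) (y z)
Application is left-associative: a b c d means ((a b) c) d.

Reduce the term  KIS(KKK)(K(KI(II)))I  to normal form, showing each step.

  start: KIS(KKK)(K(KI(II)))I
  [1] I(KKK)(K(KI(II)))I
  [2] KKK(K(KI(II)))I
  [3] K(K(KI(II)))I
  [4] K(KI(II))
  [5] KI

Answer: normal form = KI  (in 5 steps)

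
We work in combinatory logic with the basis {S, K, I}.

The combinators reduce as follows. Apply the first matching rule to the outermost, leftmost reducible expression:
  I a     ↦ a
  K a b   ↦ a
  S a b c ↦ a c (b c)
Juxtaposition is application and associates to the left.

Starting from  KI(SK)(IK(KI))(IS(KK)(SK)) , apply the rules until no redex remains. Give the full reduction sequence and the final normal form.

Answer: normal form = KI  (in 4 steps)

Reduction:
  start: KI(SK)(IK(KI))(IS(KK)(SK))
  →1  I(IK(KI))(IS(KK)(SK))
  →2  IK(KI)(IS(KK)(SK))
  →3  K(KI)(IS(KK)(SK))
  →4  KI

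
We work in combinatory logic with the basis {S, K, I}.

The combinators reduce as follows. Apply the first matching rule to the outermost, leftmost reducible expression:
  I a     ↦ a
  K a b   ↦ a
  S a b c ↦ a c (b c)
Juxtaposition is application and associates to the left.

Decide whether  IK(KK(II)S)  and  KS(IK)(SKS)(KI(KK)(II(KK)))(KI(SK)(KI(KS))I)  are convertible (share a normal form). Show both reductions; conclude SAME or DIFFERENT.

Answer: DIFFERENT — A ⇓ K(KS), B ⇓ K

Working:
Term A:
  start: IK(KK(II)S)
  →1  K(KK(II)S)
  →2  K(KS)

Term B:
  start: KS(IK)(SKS)(KI(KK)(II(KK)))(KI(SK)(KI(KS))I)
  →1  S(SKS)(KI(KK)(II(KK)))(KI(SK)(KI(KS))I)
  →2  SKS(KI(SK)(KI(KS))I)(KI(KK)(II(KK))(KI(SK)(KI(KS))I))
  →3  K(KI(SK)(KI(KS))I)(S(KI(SK)(KI(KS))I))(KI(KK)(II(KK))(KI(SK)(KI(KS))I))
  →4  KI(SK)(KI(KS))I(KI(KK)(II(KK))(KI(SK)(KI(KS))I))
  →5  I(KI(KS))I(KI(KK)(II(KK))(KI(SK)(KI(KS))I))
  →6  KI(KS)I(KI(KK)(II(KK))(KI(SK)(KI(KS))I))
  →7  II(KI(KK)(II(KK))(KI(SK)(KI(KS))I))
  →8  I(KI(KK)(II(KK))(KI(SK)(KI(KS))I))
  →9  KI(KK)(II(KK))(KI(SK)(KI(KS))I)
  →10  I(II(KK))(KI(SK)(KI(KS))I)
  →11  II(KK)(KI(SK)(KI(KS))I)
  →12  I(KK)(KI(SK)(KI(KS))I)
  →13  KK(KI(SK)(KI(KS))I)
  →14  K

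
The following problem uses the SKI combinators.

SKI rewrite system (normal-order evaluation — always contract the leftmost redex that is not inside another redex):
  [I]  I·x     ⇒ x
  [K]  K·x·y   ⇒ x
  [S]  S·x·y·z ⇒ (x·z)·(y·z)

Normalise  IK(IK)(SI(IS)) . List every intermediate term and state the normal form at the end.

  start: IK(IK)(SI(IS))
  →1  K(IK)(SI(IS))
  →2  IK
  →3  K

Answer: normal form = K  (in 3 steps)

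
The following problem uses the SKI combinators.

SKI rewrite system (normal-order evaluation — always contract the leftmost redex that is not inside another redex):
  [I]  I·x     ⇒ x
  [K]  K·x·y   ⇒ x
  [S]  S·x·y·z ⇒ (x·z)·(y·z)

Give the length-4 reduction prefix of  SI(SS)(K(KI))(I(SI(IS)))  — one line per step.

  start: SI(SS)(K(KI))(I(SI(IS)))
  →1  I(K(KI))(SS(K(KI)))(I(SI(IS)))
  →2  K(KI)(SS(K(KI)))(I(SI(IS)))
  →3  KI(I(SI(IS)))
  →4  I

Answer: after 4 steps: I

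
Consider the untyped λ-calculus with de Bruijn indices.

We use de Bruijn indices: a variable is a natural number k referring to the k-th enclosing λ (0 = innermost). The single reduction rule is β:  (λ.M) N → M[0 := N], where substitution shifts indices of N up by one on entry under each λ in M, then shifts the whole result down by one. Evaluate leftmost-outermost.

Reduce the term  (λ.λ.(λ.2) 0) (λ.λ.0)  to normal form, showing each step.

  start: (λ.λ.(λ.2) 0) (λ.λ.0)
  step 1: λ.(λ.λ.λ.0) 0
  step 2: λ.λ.λ.0

Answer: normal form = λ.λ.λ.0  (in 2 steps)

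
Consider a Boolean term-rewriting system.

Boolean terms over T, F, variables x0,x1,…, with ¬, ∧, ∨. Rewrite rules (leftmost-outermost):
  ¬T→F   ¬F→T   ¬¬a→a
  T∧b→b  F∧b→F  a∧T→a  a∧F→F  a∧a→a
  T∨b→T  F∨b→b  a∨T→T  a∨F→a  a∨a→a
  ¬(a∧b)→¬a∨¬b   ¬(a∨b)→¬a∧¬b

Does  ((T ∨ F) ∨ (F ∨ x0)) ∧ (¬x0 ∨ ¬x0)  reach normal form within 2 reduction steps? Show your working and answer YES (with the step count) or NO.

  start: ((T ∨ F) ∨ (F ∨ x0)) ∧ (¬x0 ∨ ¬x0)
  →1  (T ∨ (F ∨ x0)) ∧ (¬x0 ∨ ¬x0)
  →2  T ∧ (¬x0 ∨ ¬x0)

Answer: NO — after 2 steps the term is T ∧ (¬x0 ∨ ¬x0), not yet normal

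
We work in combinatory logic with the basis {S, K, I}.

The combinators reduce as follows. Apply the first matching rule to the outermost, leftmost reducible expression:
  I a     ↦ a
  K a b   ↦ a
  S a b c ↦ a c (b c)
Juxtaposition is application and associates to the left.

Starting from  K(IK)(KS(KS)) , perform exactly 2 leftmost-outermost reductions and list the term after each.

Answer: after 2 steps: K

Working:
  start: K(IK)(KS(KS))
  →1  IK
  →2  K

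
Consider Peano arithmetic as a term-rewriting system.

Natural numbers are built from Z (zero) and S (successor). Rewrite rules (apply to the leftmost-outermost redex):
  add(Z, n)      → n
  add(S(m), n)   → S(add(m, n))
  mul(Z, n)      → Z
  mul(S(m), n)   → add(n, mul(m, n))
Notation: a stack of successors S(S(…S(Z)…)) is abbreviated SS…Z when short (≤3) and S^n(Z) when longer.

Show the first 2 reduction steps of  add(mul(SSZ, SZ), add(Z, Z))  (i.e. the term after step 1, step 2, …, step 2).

  start: add(mul(SSZ, SZ), add(Z, Z))
  →1  add(add(SZ, mul(SZ, SZ)), add(Z, Z))
  →2  add(S(add(Z, mul(SZ, SZ))), add(Z, Z))

Answer: after 2 steps: add(S(add(Z, mul(SZ, SZ))), add(Z, Z))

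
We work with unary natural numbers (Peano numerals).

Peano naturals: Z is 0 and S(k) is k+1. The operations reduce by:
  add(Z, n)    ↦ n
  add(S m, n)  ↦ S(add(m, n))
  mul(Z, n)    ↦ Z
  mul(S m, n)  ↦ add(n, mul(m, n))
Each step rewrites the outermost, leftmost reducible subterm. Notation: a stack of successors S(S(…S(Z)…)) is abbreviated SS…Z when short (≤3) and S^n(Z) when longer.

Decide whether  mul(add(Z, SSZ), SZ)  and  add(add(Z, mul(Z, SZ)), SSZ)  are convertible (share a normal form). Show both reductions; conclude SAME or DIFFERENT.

Term A:
  start: mul(add(Z, SSZ), SZ)
  step 1: mul(SSZ, SZ)
  step 2: add(SZ, mul(SZ, SZ))
  step 3: S(add(Z, mul(SZ, SZ)))
  step 4: S(mul(SZ, SZ))
  step 5: S(add(SZ, mul(Z, SZ)))
  step 6: S(S(add(Z, mul(Z, SZ))))
  step 7: S(S(mul(Z, SZ)))
  step 8: SSZ

Term B:
  start: add(add(Z, mul(Z, SZ)), SSZ)
  step 1: add(mul(Z, SZ), SSZ)
  step 2: add(Z, SSZ)
  step 3: SSZ

Answer: SAME — A ⇓ SSZ, B ⇓ SSZ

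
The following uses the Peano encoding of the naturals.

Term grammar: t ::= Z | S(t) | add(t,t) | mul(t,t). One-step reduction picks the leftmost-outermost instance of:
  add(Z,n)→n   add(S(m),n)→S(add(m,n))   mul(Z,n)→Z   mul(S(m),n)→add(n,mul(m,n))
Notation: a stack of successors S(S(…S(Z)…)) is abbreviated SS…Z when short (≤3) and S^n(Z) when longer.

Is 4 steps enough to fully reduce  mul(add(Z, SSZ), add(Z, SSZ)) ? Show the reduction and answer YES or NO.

Answer: NO — after 4 steps the term is S(add(SZ, mul(SZ, add(Z, SSZ)))), not yet normal

Working:
  start: mul(add(Z, SSZ), add(Z, SSZ))
  →1  mul(SSZ, add(Z, SSZ))
  →2  add(add(Z, SSZ), mul(SZ, add(Z, SSZ)))
  →3  add(SSZ, mul(SZ, add(Z, SSZ)))
  →4  S(add(SZ, mul(SZ, add(Z, SSZ))))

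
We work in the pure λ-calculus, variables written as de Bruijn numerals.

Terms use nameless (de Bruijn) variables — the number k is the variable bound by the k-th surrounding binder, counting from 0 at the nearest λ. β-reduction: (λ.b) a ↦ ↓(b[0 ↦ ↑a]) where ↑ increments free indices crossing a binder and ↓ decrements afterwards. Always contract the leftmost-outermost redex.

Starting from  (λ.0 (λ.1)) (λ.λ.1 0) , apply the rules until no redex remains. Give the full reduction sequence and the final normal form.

Answer: normal form = λ.λ.λ.1 0  (in 3 steps)

Derivation:
  start: (λ.0 (λ.1)) (λ.λ.1 0)
  →1  (λ.λ.1 0) (λ.λ.λ.1 0)
  →2  λ.(λ.λ.λ.1 0) 0
  →3  λ.λ.λ.1 0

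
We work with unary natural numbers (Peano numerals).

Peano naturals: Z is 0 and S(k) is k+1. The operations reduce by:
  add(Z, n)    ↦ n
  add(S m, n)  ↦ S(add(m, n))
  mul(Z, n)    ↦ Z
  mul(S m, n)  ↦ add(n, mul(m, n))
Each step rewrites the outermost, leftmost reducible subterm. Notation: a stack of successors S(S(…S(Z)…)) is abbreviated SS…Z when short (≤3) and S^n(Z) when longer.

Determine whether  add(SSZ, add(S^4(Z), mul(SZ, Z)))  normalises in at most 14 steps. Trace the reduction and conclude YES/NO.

Answer: YES — reaches normal form S^6(Z) in 11 ≤ 14 steps

Derivation:
  start: add(SSZ, add(S^4(Z), mul(SZ, Z)))
  [1] S(add(SZ, add(S^4(Z), mul(SZ, Z))))
  [2] S(S(add(Z, add(S^4(Z), mul(SZ, Z)))))
  [3] S(S(add(S^4(Z), mul(SZ, Z))))
  [4] S(S(S(add(SSSZ, mul(SZ, Z)))))
  [5] S(S(S(S(add(SSZ, mul(SZ, Z))))))
  [6] S(S(S(S(S(add(SZ, mul(SZ, Z)))))))
  [7] S(S(S(S(S(S(add(Z, mul(SZ, Z))))))))
  [8] S(S(S(S(S(S(mul(SZ, Z)))))))
  [9] S(S(S(S(S(S(add(Z, mul(Z, Z))))))))
  [10] S(S(S(S(S(S(mul(Z, Z)))))))
  [11] S^6(Z)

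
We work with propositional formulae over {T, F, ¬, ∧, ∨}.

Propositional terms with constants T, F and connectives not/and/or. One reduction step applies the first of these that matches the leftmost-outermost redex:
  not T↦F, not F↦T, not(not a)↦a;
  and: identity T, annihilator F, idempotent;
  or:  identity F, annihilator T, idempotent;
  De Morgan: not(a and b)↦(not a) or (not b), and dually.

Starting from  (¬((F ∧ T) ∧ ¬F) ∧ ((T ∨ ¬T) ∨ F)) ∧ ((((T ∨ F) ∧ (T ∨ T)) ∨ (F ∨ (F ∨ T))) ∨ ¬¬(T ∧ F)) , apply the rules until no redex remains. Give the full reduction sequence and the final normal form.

Answer: normal form = T  (in 14 steps)

Derivation:
  start: (¬((F ∧ T) ∧ ¬F) ∧ ((T ∨ ¬T) ∨ F)) ∧ ((((T ∨ F) ∧ (T ∨ T)) ∨ (F ∨ (F ∨ T))) ∨ ¬¬(T ∧ F))
  [1] ((¬(F ∧ T) ∨ ¬¬F) ∧ ((T ∨ ¬T) ∨ F)) ∧ ((((T ∨ F) ∧ (T ∨ T)) ∨ (F ∨ (F ∨ T))) ∨ ¬¬(T ∧ F))
  [2] (((¬F ∨ ¬T) ∨ ¬¬F) ∧ ((T ∨ ¬T) ∨ F)) ∧ ((((T ∨ F) ∧ (T ∨ T)) ∨ (F ∨ (F ∨ T))) ∨ ¬¬(T ∧ F))
  [3] (((T ∨ ¬T) ∨ ¬¬F) ∧ ((T ∨ ¬T) ∨ F)) ∧ ((((T ∨ F) ∧ (T ∨ T)) ∨ (F ∨ (F ∨ T))) ∨ ¬¬(T ∧ F))
  [4] ((T ∨ ¬¬F) ∧ ((T ∨ ¬T) ∨ F)) ∧ ((((T ∨ F) ∧ (T ∨ T)) ∨ (F ∨ (F ∨ T))) ∨ ¬¬(T ∧ F))
  [5] (T ∧ ((T ∨ ¬T) ∨ F)) ∧ ((((T ∨ F) ∧ (T ∨ T)) ∨ (F ∨ (F ∨ T))) ∨ ¬¬(T ∧ F))
  [6] ((T ∨ ¬T) ∨ F) ∧ ((((T ∨ F) ∧ (T ∨ T)) ∨ (F ∨ (F ∨ T))) ∨ ¬¬(T ∧ F))
  [7] (T ∨ ¬T) ∧ ((((T ∨ F) ∧ (T ∨ T)) ∨ (F ∨ (F ∨ T))) ∨ ¬¬(T ∧ F))
  [8] T ∧ ((((T ∨ F) ∧ (T ∨ T)) ∨ (F ∨ (F ∨ T))) ∨ ¬¬(T ∧ F))
  [9] (((T ∨ F) ∧ (T ∨ T)) ∨ (F ∨ (F ∨ T))) ∨ ¬¬(T ∧ F)
  [10] ((T ∧ (T ∨ T)) ∨ (F ∨ (F ∨ T))) ∨ ¬¬(T ∧ F)
  [11] ((T ∨ T) ∨ (F ∨ (F ∨ T))) ∨ ¬¬(T ∧ F)
  [12] (T ∨ (F ∨ (F ∨ T))) ∨ ¬¬(T ∧ F)
  [13] T ∨ ¬¬(T ∧ F)
  [14] T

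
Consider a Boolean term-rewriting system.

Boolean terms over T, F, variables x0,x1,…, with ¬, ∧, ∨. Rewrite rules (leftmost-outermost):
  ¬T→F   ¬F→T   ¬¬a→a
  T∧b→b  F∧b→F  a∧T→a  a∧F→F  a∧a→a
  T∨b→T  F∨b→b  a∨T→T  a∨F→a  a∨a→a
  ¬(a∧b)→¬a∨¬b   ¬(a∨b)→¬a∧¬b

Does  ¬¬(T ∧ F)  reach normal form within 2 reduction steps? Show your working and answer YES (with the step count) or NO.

Answer: YES — reaches normal form F in 2 ≤ 2 steps

Derivation:
  start: ¬¬(T ∧ F)
  [1] T ∧ F
  [2] F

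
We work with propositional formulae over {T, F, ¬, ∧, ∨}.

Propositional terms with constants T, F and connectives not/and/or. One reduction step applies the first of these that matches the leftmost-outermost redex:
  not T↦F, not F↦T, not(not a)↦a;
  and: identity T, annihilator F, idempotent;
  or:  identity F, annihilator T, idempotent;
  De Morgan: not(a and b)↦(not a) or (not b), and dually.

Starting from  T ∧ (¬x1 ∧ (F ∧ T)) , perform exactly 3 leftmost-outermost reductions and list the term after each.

  start: T ∧ (¬x1 ∧ (F ∧ T))
  →1  ¬x1 ∧ (F ∧ T)
  →2  ¬x1 ∧ F
  →3  F

Answer: after 3 steps: F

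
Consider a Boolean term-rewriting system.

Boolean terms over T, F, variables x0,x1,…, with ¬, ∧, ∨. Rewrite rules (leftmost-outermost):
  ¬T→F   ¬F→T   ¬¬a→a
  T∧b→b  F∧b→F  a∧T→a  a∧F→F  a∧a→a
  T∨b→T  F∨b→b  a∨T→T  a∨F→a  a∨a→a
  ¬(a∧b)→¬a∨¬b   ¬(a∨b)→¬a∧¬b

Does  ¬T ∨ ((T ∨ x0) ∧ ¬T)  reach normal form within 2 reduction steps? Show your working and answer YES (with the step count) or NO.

  start: ¬T ∨ ((T ∨ x0) ∧ ¬T)
  step 1: F ∨ ((T ∨ x0) ∧ ¬T)
  step 2: (T ∨ x0) ∧ ¬T

Answer: NO — after 2 steps the term is (T ∨ x0) ∧ ¬T, not yet normal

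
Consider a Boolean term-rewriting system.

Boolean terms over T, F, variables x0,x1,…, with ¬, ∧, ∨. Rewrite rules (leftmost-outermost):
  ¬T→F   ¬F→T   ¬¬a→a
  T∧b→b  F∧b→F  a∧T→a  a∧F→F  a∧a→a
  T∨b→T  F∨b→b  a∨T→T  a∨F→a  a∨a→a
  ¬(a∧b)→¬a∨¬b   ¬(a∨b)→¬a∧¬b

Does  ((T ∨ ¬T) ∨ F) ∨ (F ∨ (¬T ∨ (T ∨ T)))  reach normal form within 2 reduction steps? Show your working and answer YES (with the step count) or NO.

Answer: NO — after 2 steps the term is T ∨ (F ∨ (¬T ∨ (T ∨ T))), not yet normal

Reduction:
  start: ((T ∨ ¬T) ∨ F) ∨ (F ∨ (¬T ∨ (T ∨ T)))
  [1] (T ∨ ¬T) ∨ (F ∨ (¬T ∨ (T ∨ T)))
  [2] T ∨ (F ∨ (¬T ∨ (T ∨ T)))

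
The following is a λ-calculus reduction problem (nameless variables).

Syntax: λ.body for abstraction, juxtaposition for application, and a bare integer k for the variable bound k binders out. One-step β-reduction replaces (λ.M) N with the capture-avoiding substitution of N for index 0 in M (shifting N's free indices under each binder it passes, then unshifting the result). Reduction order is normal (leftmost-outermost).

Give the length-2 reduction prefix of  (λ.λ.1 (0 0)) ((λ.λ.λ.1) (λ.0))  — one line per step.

Answer: after 2 steps: λ.(λ.λ.1) (0 0)

Derivation:
  start: (λ.λ.1 (0 0)) ((λ.λ.λ.1) (λ.0))
  →1  λ.(λ.λ.λ.1) (λ.0) (0 0)
  →2  λ.(λ.λ.1) (0 0)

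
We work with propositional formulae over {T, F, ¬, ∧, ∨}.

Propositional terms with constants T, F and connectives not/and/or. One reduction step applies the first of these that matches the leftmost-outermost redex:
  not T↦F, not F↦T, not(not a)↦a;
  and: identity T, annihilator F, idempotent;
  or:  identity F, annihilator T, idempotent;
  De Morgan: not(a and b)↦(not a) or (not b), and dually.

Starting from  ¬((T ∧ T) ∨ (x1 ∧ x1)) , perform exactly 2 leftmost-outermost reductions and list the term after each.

  start: ¬((T ∧ T) ∨ (x1 ∧ x1))
  step 1: ¬(T ∧ T) ∧ ¬(x1 ∧ x1)
  step 2: (¬T ∨ ¬T) ∧ ¬(x1 ∧ x1)

Answer: after 2 steps: (¬T ∨ ¬T) ∧ ¬(x1 ∧ x1)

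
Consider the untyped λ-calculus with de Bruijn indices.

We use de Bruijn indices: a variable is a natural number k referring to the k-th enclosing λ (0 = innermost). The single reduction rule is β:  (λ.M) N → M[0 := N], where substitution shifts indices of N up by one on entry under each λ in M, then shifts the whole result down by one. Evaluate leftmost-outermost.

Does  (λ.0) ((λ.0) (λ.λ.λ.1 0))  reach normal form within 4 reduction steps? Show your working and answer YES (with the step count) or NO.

Answer: YES — reaches normal form λ.λ.λ.1 0 in 2 ≤ 4 steps

Reduction:
  start: (λ.0) ((λ.0) (λ.λ.λ.1 0))
  step 1: (λ.0) (λ.λ.λ.1 0)
  step 2: λ.λ.λ.1 0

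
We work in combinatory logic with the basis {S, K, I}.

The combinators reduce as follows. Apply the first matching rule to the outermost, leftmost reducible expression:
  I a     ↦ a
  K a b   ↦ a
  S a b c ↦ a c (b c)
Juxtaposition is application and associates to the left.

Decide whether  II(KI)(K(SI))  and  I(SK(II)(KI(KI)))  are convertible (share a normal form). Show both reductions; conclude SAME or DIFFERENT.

Term A:
  start: II(KI)(K(SI))
  [1] I(KI)(K(SI))
  [2] KI(K(SI))
  [3] I

Term B:
  start: I(SK(II)(KI(KI)))
  [1] SK(II)(KI(KI))
  [2] K(KI(KI))(II(KI(KI)))
  [3] KI(KI)
  [4] I

Answer: SAME — A ⇓ I, B ⇓ I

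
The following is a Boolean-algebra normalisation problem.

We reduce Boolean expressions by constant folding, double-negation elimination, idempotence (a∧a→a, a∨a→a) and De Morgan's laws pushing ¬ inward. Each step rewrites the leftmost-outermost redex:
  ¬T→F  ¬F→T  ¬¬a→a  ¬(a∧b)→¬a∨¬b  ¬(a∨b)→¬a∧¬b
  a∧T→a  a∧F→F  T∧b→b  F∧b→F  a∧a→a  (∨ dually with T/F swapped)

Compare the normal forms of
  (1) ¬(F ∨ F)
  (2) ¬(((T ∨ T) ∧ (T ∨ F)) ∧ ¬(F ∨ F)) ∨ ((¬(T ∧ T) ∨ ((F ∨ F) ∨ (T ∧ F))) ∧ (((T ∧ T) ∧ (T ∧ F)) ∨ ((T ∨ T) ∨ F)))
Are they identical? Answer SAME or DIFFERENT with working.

Answer: DIFFERENT — A ⇓ T, B ⇓ F

Working:
Term A:
  start: ¬(F ∨ F)
  step 1: ¬F ∧ ¬F
  step 2: ¬F
  step 3: T

Term B:
  start: ¬(((T ∨ T) ∧ (T ∨ F)) ∧ ¬(F ∨ F)) ∨ ((¬(T ∧ T) ∨ ((F ∨ F) ∨ (T ∧ F))) ∧ (((T ∧ T) ∧ (T ∧ F)) ∨ ((T ∨ T) ∨ F)))
  step 1: (¬((T ∨ T) ∧ (T ∨ F)) ∨ ¬¬(F ∨ F)) ∨ ((¬(T ∧ T) ∨ ((F ∨ F) ∨ (T ∧ F))) ∧ (((T ∧ T) ∧ (T ∧ F)) ∨ ((T ∨ T) ∨ F)))
  step 2: ((¬(T ∨ T) ∨ ¬(T ∨ F)) ∨ ¬¬(F ∨ F)) ∨ ((¬(T ∧ T) ∨ ((F ∨ F) ∨ (T ∧ F))) ∧ (((T ∧ T) ∧ (T ∧ F)) ∨ ((T ∨ T) ∨ F)))
  step 3: (((¬T ∧ ¬T) ∨ ¬(T ∨ F)) ∨ ¬¬(F ∨ F)) ∨ ((¬(T ∧ T) ∨ ((F ∨ F) ∨ (T ∧ F))) ∧ (((T ∧ T) ∧ (T ∧ F)) ∨ ((T ∨ T) ∨ F)))
  step 4: ((¬T ∨ ¬(T ∨ F)) ∨ ¬¬(F ∨ F)) ∨ ((¬(T ∧ T) ∨ ((F ∨ F) ∨ (T ∧ F))) ∧ (((T ∧ T) ∧ (T ∧ F)) ∨ ((T ∨ T) ∨ F)))
  step 5: ((F ∨ ¬(T ∨ F)) ∨ ¬¬(F ∨ F)) ∨ ((¬(T ∧ T) ∨ ((F ∨ F) ∨ (T ∧ F))) ∧ (((T ∧ T) ∧ (T ∧ F)) ∨ ((T ∨ T) ∨ F)))
  step 6: (¬(T ∨ F) ∨ ¬¬(F ∨ F)) ∨ ((¬(T ∧ T) ∨ ((F ∨ F) ∨ (T ∧ F))) ∧ (((T ∧ T) ∧ (T ∧ F)) ∨ ((T ∨ T) ∨ F)))
  step 7: ((¬T ∧ ¬F) ∨ ¬¬(F ∨ F)) ∨ ((¬(T ∧ T) ∨ ((F ∨ F) ∨ (T ∧ F))) ∧ (((T ∧ T) ∧ (T ∧ F)) ∨ ((T ∨ T) ∨ F)))
  step 8: ((F ∧ ¬F) ∨ ¬¬(F ∨ F)) ∨ ((¬(T ∧ T) ∨ ((F ∨ F) ∨ (T ∧ F))) ∧ (((T ∧ T) ∧ (T ∧ F)) ∨ ((T ∨ T) ∨ F)))
  step 9: (F ∨ ¬¬(F ∨ F)) ∨ ((¬(T ∧ T) ∨ ((F ∨ F) ∨ (T ∧ F))) ∧ (((T ∧ T) ∧ (T ∧ F)) ∨ ((T ∨ T) ∨ F)))
  step 10: ¬¬(F ∨ F) ∨ ((¬(T ∧ T) ∨ ((F ∨ F) ∨ (T ∧ F))) ∧ (((T ∧ T) ∧ (T ∧ F)) ∨ ((T ∨ T) ∨ F)))
  step 11: (F ∨ F) ∨ ((¬(T ∧ T) ∨ ((F ∨ F) ∨ (T ∧ F))) ∧ (((T ∧ T) ∧ (T ∧ F)) ∨ ((T ∨ T) ∨ F)))
  step 12: F ∨ ((¬(T ∧ T) ∨ ((F ∨ F) ∨ (T ∧ F))) ∧ (((T ∧ T) ∧ (T ∧ F)) ∨ ((T ∨ T) ∨ F)))
  step 13: (¬(T ∧ T) ∨ ((F ∨ F) ∨ (T ∧ F))) ∧ (((T ∧ T) ∧ (T ∧ F)) ∨ ((T ∨ T) ∨ F))
  step 14: ((¬T ∨ ¬T) ∨ ((F ∨ F) ∨ (T ∧ F))) ∧ (((T ∧ T) ∧ (T ∧ F)) ∨ ((T ∨ T) ∨ F))
  step 15: (¬T ∨ ((F ∨ F) ∨ (T ∧ F))) ∧ (((T ∧ T) ∧ (T ∧ F)) ∨ ((T ∨ T) ∨ F))
  step 16: (F ∨ ((F ∨ F) ∨ (T ∧ F))) ∧ (((T ∧ T) ∧ (T ∧ F)) ∨ ((T ∨ T) ∨ F))
  step 17: ((F ∨ F) ∨ (T ∧ F)) ∧ (((T ∧ T) ∧ (T ∧ F)) ∨ ((T ∨ T) ∨ F))
  step 18: (F ∨ (T ∧ F)) ∧ (((T ∧ T) ∧ (T ∧ F)) ∨ ((T ∨ T) ∨ F))
  step 19: (T ∧ F) ∧ (((T ∧ T) ∧ (T ∧ F)) ∨ ((T ∨ T) ∨ F))
  step 20: F ∧ (((T ∧ T) ∧ (T ∧ F)) ∨ ((T ∨ T) ∨ F))
  step 21: F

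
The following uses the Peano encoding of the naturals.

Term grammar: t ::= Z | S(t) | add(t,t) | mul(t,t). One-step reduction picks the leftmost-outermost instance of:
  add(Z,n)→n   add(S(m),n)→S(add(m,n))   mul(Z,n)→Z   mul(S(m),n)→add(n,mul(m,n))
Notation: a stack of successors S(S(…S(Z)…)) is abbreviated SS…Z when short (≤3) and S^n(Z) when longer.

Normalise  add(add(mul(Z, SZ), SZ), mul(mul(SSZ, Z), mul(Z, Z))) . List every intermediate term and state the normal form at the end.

  start: add(add(mul(Z, SZ), SZ), mul(mul(SSZ, Z), mul(Z, Z)))
  →1  add(add(Z, SZ), mul(mul(SSZ, Z), mul(Z, Z)))
  →2  add(SZ, mul(mul(SSZ, Z), mul(Z, Z)))
  →3  S(add(Z, mul(mul(SSZ, Z), mul(Z, Z))))
  →4  S(mul(mul(SSZ, Z), mul(Z, Z)))
  →5  S(mul(add(Z, mul(SZ, Z)), mul(Z, Z)))
  →6  S(mul(mul(SZ, Z), mul(Z, Z)))
  →7  S(mul(add(Z, mul(Z, Z)), mul(Z, Z)))
  →8  S(mul(mul(Z, Z), mul(Z, Z)))
  →9  S(mul(Z, mul(Z, Z)))
  →10  SZ

Answer: normal form = SZ  (in 10 steps)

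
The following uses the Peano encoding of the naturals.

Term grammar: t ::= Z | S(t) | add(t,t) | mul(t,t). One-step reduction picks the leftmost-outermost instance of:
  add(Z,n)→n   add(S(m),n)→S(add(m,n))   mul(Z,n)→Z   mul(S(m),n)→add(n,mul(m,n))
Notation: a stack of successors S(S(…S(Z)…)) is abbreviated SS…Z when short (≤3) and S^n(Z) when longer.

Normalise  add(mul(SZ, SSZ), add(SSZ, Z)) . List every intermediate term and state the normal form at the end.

Answer: normal form = S^4(Z)  (in 11 steps)

Derivation:
  start: add(mul(SZ, SSZ), add(SSZ, Z))
  step 1: add(add(SSZ, mul(Z, SSZ)), add(SSZ, Z))
  step 2: add(S(add(SZ, mul(Z, SSZ))), add(SSZ, Z))
  step 3: S(add(add(SZ, mul(Z, SSZ)), add(SSZ, Z)))
  step 4: S(add(S(add(Z, mul(Z, SSZ))), add(SSZ, Z)))
  step 5: S(S(add(add(Z, mul(Z, SSZ)), add(SSZ, Z))))
  step 6: S(S(add(mul(Z, SSZ), add(SSZ, Z))))
  step 7: S(S(add(Z, add(SSZ, Z))))
  step 8: S(S(add(SSZ, Z)))
  step 9: S(S(S(add(SZ, Z))))
  step 10: S(S(S(S(add(Z, Z)))))
  step 11: S^4(Z)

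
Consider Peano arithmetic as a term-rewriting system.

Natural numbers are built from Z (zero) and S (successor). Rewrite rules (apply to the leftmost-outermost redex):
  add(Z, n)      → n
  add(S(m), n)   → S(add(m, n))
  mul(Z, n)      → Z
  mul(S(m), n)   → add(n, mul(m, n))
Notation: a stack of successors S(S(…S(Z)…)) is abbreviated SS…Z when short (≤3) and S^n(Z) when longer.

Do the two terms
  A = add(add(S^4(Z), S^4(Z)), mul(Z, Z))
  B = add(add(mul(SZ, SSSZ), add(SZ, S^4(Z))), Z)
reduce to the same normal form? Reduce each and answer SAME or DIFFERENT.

Term A:
  start: add(add(S^4(Z), S^4(Z)), mul(Z, Z))
  →1  add(S(add(SSSZ, S^4(Z))), mul(Z, Z))
  →2  S(add(add(SSSZ, S^4(Z)), mul(Z, Z)))
  →3  S(add(S(add(SSZ, S^4(Z))), mul(Z, Z)))
  →4  S(S(add(add(SSZ, S^4(Z)), mul(Z, Z))))
  →5  S(S(add(S(add(SZ, S^4(Z))), mul(Z, Z))))
  →6  S(S(S(add(add(SZ, S^4(Z)), mul(Z, Z)))))
  →7  S(S(S(add(S(add(Z, S^4(Z))), mul(Z, Z)))))
  →8  S(S(S(S(add(add(Z, S^4(Z)), mul(Z, Z))))))
  →9  S(S(S(S(add(S^4(Z), mul(Z, Z))))))
  →10  S(S(S(S(S(add(SSSZ, mul(Z, Z)))))))
  →11  S(S(S(S(S(S(add(SSZ, mul(Z, Z))))))))
  →12  S(S(S(S(S(S(S(add(SZ, mul(Z, Z)))))))))
  →13  S(S(S(S(S(S(S(S(add(Z, mul(Z, Z))))))))))
  →14  S(S(S(S(S(S(S(S(mul(Z, Z)))))))))
  →15  S^8(Z)

Term B:
  start: add(add(mul(SZ, SSSZ), add(SZ, S^4(Z))), Z)
  →1  add(add(add(SSSZ, mul(Z, SSSZ)), add(SZ, S^4(Z))), Z)
  →2  add(add(S(add(SSZ, mul(Z, SSSZ))), add(SZ, S^4(Z))), Z)
  →3  add(S(add(add(SSZ, mul(Z, SSSZ)), add(SZ, S^4(Z)))), Z)
  →4  S(add(add(add(SSZ, mul(Z, SSSZ)), add(SZ, S^4(Z))), Z))
  →5  S(add(add(S(add(SZ, mul(Z, SSSZ))), add(SZ, S^4(Z))), Z))
  →6  S(add(S(add(add(SZ, mul(Z, SSSZ)), add(SZ, S^4(Z)))), Z))
  →7  S(S(add(add(add(SZ, mul(Z, SSSZ)), add(SZ, S^4(Z))), Z)))
  →8  S(S(add(add(S(add(Z, mul(Z, SSSZ))), add(SZ, S^4(Z))), Z)))
  →9  S(S(add(S(add(add(Z, mul(Z, SSSZ)), add(SZ, S^4(Z)))), Z)))
  →10  S(S(S(add(add(add(Z, mul(Z, SSSZ)), add(SZ, S^4(Z))), Z))))
  →11  S(S(S(add(add(mul(Z, SSSZ), add(SZ, S^4(Z))), Z))))
  →12  S(S(S(add(add(Z, add(SZ, S^4(Z))), Z))))
  →13  S(S(S(add(add(SZ, S^4(Z)), Z))))
  →14  S(S(S(add(S(add(Z, S^4(Z))), Z))))
  →15  S(S(S(S(add(add(Z, S^4(Z)), Z)))))
  →16  S(S(S(S(add(S^4(Z), Z)))))
  →17  S(S(S(S(S(add(SSSZ, Z))))))
  →18  S(S(S(S(S(S(add(SSZ, Z)))))))
  →19  S(S(S(S(S(S(S(add(SZ, Z))))))))
  →20  S(S(S(S(S(S(S(S(add(Z, Z)))))))))
  →21  S^8(Z)

Answer: SAME — A ⇓ S^8(Z), B ⇓ S^8(Z)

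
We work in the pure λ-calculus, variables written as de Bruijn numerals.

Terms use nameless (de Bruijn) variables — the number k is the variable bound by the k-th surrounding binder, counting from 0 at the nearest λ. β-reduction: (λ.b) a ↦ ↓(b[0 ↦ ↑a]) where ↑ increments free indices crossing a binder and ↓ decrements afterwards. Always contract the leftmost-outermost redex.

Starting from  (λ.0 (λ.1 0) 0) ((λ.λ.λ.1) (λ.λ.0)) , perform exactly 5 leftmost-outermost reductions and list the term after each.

Answer: after 5 steps: λ.(λ.λ.1) 0

Working:
  start: (λ.0 (λ.1 0) 0) ((λ.λ.λ.1) (λ.λ.0))
  →1  (λ.λ.λ.1) (λ.λ.0) (λ.(λ.λ.λ.1) (λ.λ.0) 0) ((λ.λ.λ.1) (λ.λ.0))
  →2  (λ.λ.1) (λ.(λ.λ.λ.1) (λ.λ.0) 0) ((λ.λ.λ.1) (λ.λ.0))
  →3  (λ.λ.(λ.λ.λ.1) (λ.λ.0) 0) ((λ.λ.λ.1) (λ.λ.0))
  →4  λ.(λ.λ.λ.1) (λ.λ.0) 0
  →5  λ.(λ.λ.1) 0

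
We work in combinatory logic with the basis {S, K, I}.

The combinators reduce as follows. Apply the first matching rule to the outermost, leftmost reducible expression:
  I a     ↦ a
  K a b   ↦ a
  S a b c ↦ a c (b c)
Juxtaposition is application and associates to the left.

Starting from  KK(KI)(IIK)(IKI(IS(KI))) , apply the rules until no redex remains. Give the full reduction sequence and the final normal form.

Answer: normal form = K  (in 4 steps)

Derivation:
  start: KK(KI)(IIK)(IKI(IS(KI)))
  →1  K(IIK)(IKI(IS(KI)))
  →2  IIK
  →3  IK
  →4  K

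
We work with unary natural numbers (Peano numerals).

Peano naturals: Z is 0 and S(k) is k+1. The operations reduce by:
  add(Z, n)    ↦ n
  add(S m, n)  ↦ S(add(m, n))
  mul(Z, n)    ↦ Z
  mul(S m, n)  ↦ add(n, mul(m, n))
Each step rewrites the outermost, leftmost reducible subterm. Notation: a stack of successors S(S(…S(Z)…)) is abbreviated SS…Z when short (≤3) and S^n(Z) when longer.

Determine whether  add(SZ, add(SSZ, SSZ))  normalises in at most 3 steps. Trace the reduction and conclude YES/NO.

Answer: NO — after 3 steps the term is S(S(add(SZ, SSZ))), not yet normal

Working:
  start: add(SZ, add(SSZ, SSZ))
  step 1: S(add(Z, add(SSZ, SSZ)))
  step 2: S(add(SSZ, SSZ))
  step 3: S(S(add(SZ, SSZ)))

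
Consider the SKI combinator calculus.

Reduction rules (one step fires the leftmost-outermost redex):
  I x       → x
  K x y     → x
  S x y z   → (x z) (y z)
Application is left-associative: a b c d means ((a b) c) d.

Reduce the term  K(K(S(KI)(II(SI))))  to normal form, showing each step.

  start: K(K(S(KI)(II(SI))))
  [1] K(K(S(KI)(I(SI))))
  [2] K(K(S(KI)(SI)))

Answer: normal form = K(K(S(KI)(SI)))  (in 2 steps)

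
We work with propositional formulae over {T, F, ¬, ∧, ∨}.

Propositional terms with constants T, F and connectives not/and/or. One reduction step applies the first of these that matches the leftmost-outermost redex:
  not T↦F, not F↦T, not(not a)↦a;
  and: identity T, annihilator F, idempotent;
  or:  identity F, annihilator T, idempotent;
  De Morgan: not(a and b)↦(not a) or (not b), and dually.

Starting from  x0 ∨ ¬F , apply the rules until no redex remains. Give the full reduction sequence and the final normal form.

Answer: normal form = T  (in 2 steps)

Derivation:
  start: x0 ∨ ¬F
  [1] x0 ∨ T
  [2] T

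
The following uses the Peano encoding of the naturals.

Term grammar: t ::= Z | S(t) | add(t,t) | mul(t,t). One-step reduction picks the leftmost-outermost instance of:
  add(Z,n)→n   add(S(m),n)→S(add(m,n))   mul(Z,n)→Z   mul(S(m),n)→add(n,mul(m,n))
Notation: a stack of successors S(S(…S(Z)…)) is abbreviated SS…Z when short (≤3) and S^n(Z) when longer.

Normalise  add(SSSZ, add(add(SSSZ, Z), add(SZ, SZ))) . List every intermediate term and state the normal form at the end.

  start: add(SSSZ, add(add(SSSZ, Z), add(SZ, SZ)))
  [1] S(add(SSZ, add(add(SSSZ, Z), add(SZ, SZ))))
  [2] S(S(add(SZ, add(add(SSSZ, Z), add(SZ, SZ)))))
  [3] S(S(S(add(Z, add(add(SSSZ, Z), add(SZ, SZ))))))
  [4] S(S(S(add(add(SSSZ, Z), add(SZ, SZ)))))
  [5] S(S(S(add(S(add(SSZ, Z)), add(SZ, SZ)))))
  [6] S(S(S(S(add(add(SSZ, Z), add(SZ, SZ))))))
  [7] S(S(S(S(add(S(add(SZ, Z)), add(SZ, SZ))))))
  [8] S(S(S(S(S(add(add(SZ, Z), add(SZ, SZ)))))))
  [9] S(S(S(S(S(add(S(add(Z, Z)), add(SZ, SZ)))))))
  [10] S(S(S(S(S(S(add(add(Z, Z), add(SZ, SZ))))))))
  [11] S(S(S(S(S(S(add(Z, add(SZ, SZ))))))))
  [12] S(S(S(S(S(S(add(SZ, SZ)))))))
  [13] S(S(S(S(S(S(S(add(Z, SZ))))))))
  [14] S^8(Z)

Answer: normal form = S^8(Z)  (in 14 steps)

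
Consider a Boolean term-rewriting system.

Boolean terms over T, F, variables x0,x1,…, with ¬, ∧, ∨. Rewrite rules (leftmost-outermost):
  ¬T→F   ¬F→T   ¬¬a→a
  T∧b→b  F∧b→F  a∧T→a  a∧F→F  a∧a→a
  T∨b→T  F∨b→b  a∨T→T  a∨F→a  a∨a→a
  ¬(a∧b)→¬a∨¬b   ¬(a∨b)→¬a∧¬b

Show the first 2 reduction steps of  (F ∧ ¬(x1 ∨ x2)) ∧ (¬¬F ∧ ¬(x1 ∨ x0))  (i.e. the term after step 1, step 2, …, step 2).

  start: (F ∧ ¬(x1 ∨ x2)) ∧ (¬¬F ∧ ¬(x1 ∨ x0))
  [1] F ∧ (¬¬F ∧ ¬(x1 ∨ x0))
  [2] F

Answer: after 2 steps: F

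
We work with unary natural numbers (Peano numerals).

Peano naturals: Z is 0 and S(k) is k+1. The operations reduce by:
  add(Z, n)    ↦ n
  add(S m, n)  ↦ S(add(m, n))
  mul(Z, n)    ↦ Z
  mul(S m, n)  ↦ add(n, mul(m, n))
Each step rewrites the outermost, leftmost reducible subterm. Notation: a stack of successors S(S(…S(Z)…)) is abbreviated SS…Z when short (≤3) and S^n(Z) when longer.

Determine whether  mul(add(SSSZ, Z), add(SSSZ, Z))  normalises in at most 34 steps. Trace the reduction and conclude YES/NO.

Answer: YES — reaches normal form S^9(Z) in 32 ≤ 34 steps

Reduction:
  start: mul(add(SSSZ, Z), add(SSSZ, Z))
  [1] mul(S(add(SSZ, Z)), add(SSSZ, Z))
  [2] add(add(SSSZ, Z), mul(add(SSZ, Z), add(SSSZ, Z)))
  [3] add(S(add(SSZ, Z)), mul(add(SSZ, Z), add(SSSZ, Z)))
  [4] S(add(add(SSZ, Z), mul(add(SSZ, Z), add(SSSZ, Z))))
  [5] S(add(S(add(SZ, Z)), mul(add(SSZ, Z), add(SSSZ, Z))))
  [6] S(S(add(add(SZ, Z), mul(add(SSZ, Z), add(SSSZ, Z)))))
  [7] S(S(add(S(add(Z, Z)), mul(add(SSZ, Z), add(SSSZ, Z)))))
  [8] S(S(S(add(add(Z, Z), mul(add(SSZ, Z), add(SSSZ, Z))))))
  [9] S(S(S(add(Z, mul(add(SSZ, Z), add(SSSZ, Z))))))
  [10] S(S(S(mul(add(SSZ, Z), add(SSSZ, Z)))))
  [11] S(S(S(mul(S(add(SZ, Z)), add(SSSZ, Z)))))
  [12] S(S(S(add(add(SSSZ, Z), mul(add(SZ, Z), add(SSSZ, Z))))))
  [13] S(S(S(add(S(add(SSZ, Z)), mul(add(SZ, Z), add(SSSZ, Z))))))
  [14] S(S(S(S(add(add(SSZ, Z), mul(add(SZ, Z), add(SSSZ, Z)))))))
  [15] S(S(S(S(add(S(add(SZ, Z)), mul(add(SZ, Z), add(SSSZ, Z)))))))
  [16] S(S(S(S(S(add(add(SZ, Z), mul(add(SZ, Z), add(SSSZ, Z))))))))
  [17] S(S(S(S(S(add(S(add(Z, Z)), mul(add(SZ, Z), add(SSSZ, Z))))))))
  [18] S(S(S(S(S(S(add(add(Z, Z), mul(add(SZ, Z), add(SSSZ, Z)))))))))
  [19] S(S(S(S(S(S(add(Z, mul(add(SZ, Z), add(SSSZ, Z)))))))))
  [20] S(S(S(S(S(S(mul(add(SZ, Z), add(SSSZ, Z))))))))
  [21] S(S(S(S(S(S(mul(S(add(Z, Z)), add(SSSZ, Z))))))))
  [22] S(S(S(S(S(S(add(add(SSSZ, Z), mul(add(Z, Z), add(SSSZ, Z)))))))))
  [23] S(S(S(S(S(S(add(S(add(SSZ, Z)), mul(add(Z, Z), add(SSSZ, Z)))))))))
  [24] S(S(S(S(S(S(S(add(add(SSZ, Z), mul(add(Z, Z), add(SSSZ, Z))))))))))
  [25] S(S(S(S(S(S(S(add(S(add(SZ, Z)), mul(add(Z, Z), add(SSSZ, Z))))))))))
  [26] S(S(S(S(S(S(S(S(add(add(SZ, Z), mul(add(Z, Z), add(SSSZ, Z)))))))))))
  [27] S(S(S(S(S(S(S(S(add(S(add(Z, Z)), mul(add(Z, Z), add(SSSZ, Z)))))))))))
  [28] S(S(S(S(S(S(S(S(S(add(add(Z, Z), mul(add(Z, Z), add(SSSZ, Z))))))))))))
  [29] S(S(S(S(S(S(S(S(S(add(Z, mul(add(Z, Z), add(SSSZ, Z))))))))))))
  [30] S(S(S(S(S(S(S(S(S(mul(add(Z, Z), add(SSSZ, Z)))))))))))
  [31] S(S(S(S(S(S(S(S(S(mul(Z, add(SSSZ, Z)))))))))))
  [32] S^9(Z)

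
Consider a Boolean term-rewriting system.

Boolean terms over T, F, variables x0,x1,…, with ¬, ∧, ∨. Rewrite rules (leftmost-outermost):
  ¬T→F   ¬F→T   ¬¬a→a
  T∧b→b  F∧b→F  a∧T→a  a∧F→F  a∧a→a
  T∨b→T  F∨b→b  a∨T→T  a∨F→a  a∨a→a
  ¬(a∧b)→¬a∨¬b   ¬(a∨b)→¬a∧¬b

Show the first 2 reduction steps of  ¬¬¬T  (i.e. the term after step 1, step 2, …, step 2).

Answer: after 2 steps: F

Derivation:
  start: ¬¬¬T
  step 1: ¬T
  step 2: F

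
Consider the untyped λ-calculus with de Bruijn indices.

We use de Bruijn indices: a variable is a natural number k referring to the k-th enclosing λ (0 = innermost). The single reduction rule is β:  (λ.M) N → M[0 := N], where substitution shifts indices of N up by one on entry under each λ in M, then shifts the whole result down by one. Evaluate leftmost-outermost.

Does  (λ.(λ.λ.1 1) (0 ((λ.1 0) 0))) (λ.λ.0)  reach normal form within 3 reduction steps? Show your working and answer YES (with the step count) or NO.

  start: (λ.(λ.λ.1 1) (0 ((λ.1 0) 0))) (λ.λ.0)
  step 1: (λ.λ.1 1) ((λ.λ.0) ((λ.(λ.λ.0) 0) (λ.λ.0)))
  step 2: λ.(λ.λ.0) ((λ.(λ.λ.0) 0) (λ.λ.0)) ((λ.λ.0) ((λ.(λ.λ.0) 0) (λ.λ.0)))
  step 3: λ.(λ.0) ((λ.λ.0) ((λ.(λ.λ.0) 0) (λ.λ.0)))

Answer: NO — after 3 steps the term is λ.(λ.0) ((λ.λ.0) ((λ.(λ.λ.0) 0) (λ.λ.0))), not yet normal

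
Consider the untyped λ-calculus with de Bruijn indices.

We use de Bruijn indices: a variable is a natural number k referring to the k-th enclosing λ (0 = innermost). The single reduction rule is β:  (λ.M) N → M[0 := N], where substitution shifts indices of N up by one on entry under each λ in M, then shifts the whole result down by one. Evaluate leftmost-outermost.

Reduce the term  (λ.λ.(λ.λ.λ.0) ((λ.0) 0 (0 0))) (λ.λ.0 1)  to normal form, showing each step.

  start: (λ.λ.(λ.λ.λ.0) ((λ.0) 0 (0 0))) (λ.λ.0 1)
  step 1: λ.(λ.λ.λ.0) ((λ.0) 0 (0 0))
  step 2: λ.λ.λ.0

Answer: normal form = λ.λ.λ.0  (in 2 steps)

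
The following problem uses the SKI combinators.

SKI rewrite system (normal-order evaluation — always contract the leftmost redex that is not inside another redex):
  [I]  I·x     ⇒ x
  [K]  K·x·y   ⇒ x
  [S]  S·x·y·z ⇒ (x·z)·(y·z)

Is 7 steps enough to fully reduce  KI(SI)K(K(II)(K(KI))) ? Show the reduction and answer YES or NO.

  start: KI(SI)K(K(II)(K(KI)))
  step 1: IK(K(II)(K(KI)))
  step 2: K(K(II)(K(KI)))
  step 3: K(II)
  step 4: KI

Answer: YES — reaches normal form KI in 4 ≤ 7 steps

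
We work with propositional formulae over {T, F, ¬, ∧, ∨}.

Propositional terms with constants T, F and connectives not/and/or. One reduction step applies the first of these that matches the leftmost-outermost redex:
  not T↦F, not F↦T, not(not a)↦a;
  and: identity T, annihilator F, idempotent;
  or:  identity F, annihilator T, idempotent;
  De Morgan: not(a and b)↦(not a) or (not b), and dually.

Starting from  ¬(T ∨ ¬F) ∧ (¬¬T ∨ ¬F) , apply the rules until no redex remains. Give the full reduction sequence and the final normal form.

  start: ¬(T ∨ ¬F) ∧ (¬¬T ∨ ¬F)
  step 1: (¬T ∧ ¬¬F) ∧ (¬¬T ∨ ¬F)
  step 2: (F ∧ ¬¬F) ∧ (¬¬T ∨ ¬F)
  step 3: F ∧ (¬¬T ∨ ¬F)
  step 4: F

Answer: normal form = F  (in 4 steps)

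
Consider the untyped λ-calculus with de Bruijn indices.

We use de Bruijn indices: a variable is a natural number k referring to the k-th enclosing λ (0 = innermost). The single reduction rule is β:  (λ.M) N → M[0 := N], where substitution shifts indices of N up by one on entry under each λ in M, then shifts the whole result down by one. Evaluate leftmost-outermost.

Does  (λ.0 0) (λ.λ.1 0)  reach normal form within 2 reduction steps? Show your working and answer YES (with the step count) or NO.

  start: (λ.0 0) (λ.λ.1 0)
  step 1: (λ.λ.1 0) (λ.λ.1 0)
  step 2: λ.(λ.λ.1 0) 0

Answer: NO — after 2 steps the term is λ.(λ.λ.1 0) 0, not yet normal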